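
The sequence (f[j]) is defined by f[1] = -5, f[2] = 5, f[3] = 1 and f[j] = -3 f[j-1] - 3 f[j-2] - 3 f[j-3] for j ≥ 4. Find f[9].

f[4] = -3(1) - 3(5) - 3(-5) = -3
f[5] = -3(-3) - 3(1) - 3(5) = -9
f[6] = -3(-9) - 3(-3) - 3(1) = 33
f[7] = -3(33) - 3(-9) - 3(-3) = -63
f[8] = -3(-63) - 3(33) - 3(-9) = 117
f[9] = -3(117) - 3(-63) - 3(33) = -261

-261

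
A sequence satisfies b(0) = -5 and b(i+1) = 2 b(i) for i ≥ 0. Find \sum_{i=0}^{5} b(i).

b(1) = 2·(-5) = -10
b(2) = 2·(-10) = -20
b(3) = 2·(-20) = -40
b(4) = 2·(-40) = -80
b(5) = 2·(-80) = -160
Sum = (-5) + (-10) + (-20) + (-40) + (-80) + (-160) = -315

-315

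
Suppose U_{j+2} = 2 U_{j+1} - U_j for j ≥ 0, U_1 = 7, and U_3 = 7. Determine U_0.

7

Let U_0 = w.
U_2 = 14 - w
U_3 = 21 - 2w
So 21 - 2w = 7, giving w = 7.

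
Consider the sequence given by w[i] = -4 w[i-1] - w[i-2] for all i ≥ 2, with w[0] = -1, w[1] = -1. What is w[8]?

13775

w[2] = -4·(-1) - (-1) = 5
w[3] = -4·5 - (-1) = -19
w[4] = -4·(-19) - 5 = 71
w[5] = -4·71 - (-19) = -265
w[6] = -4·(-265) - 71 = 989
w[7] = -4·989 - (-265) = -3691
w[8] = -4·(-3691) - 989 = 13775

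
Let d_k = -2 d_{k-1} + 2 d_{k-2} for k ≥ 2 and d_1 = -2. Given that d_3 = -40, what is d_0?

Let d_0 = y.
d_2 = 4 + 2y
d_3 = -12 - 4y
So -12 - 4y = -40, giving y = 7.

7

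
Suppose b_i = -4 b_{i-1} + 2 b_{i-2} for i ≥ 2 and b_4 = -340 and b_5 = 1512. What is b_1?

Rearranging, b_{i-2} = (b_i + 4 b_{i-1}) / 2.
b_3 = (1512 + 4·(-340)) / 2 = 152/2 = 76
b_2 = (-340 + 4·76) / 2 = -36/2 = -18
b_1 = (76 + 4·(-18)) / 2 = 4/2 = 2

2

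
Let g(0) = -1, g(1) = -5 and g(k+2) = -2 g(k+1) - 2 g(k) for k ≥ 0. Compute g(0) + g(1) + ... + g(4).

-4

g(2) = -2*(-5) - 2*(-1) = 12
g(3) = -2*12 - 2*(-5) = -14
g(4) = -2*(-14) - 2*12 = 4
Sum = (-1) + (-5) + 12 + (-14) + 4 = -4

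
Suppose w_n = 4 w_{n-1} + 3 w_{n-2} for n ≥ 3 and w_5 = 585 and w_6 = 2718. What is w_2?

Rearranging, w_{n-2} = (w_n - 4 w_{n-1}) / 3.
w_4 = (2718 - 4*585) / 3 = 378/3 = 126
w_3 = (585 - 4*126) / 3 = 81/3 = 27
w_2 = (126 - 4*27) / 3 = 18/3 = 6

6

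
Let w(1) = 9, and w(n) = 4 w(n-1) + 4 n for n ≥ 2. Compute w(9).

w(2) = 4*9 + 8 = 44
w(3) = 4*44 + 12 = 188
w(4) = 4*188 + 16 = 768
w(5) = 4*768 + 20 = 3092
w(6) = 4*3092 + 24 = 12392
w(7) = 4*12392 + 28 = 49596
w(8) = 4*49596 + 32 = 198416
w(9) = 4*198416 + 36 = 793700

793700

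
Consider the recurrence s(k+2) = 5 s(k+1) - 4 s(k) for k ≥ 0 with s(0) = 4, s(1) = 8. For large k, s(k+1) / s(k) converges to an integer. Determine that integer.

The characteristic equation is r^2 - 5r + 4 = 0, which factors as (r - 4)(r - 1) = 0.
So the roots are 4 and 1. Since |4| > |1| and the coefficient of 4^k is non-zero, the ratio tends to 4.

4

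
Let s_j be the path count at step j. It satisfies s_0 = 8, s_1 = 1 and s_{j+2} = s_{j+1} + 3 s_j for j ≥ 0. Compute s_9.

5716

s_2 = 1 + 3(8) = 25
s_3 = 25 + 3(1) = 28
s_4 = 28 + 3(25) = 103
s_5 = 103 + 3(28) = 187
s_6 = 187 + 3(103) = 496
s_7 = 496 + 3(187) = 1057
s_8 = 1057 + 3(496) = 2545
s_9 = 2545 + 3(1057) = 5716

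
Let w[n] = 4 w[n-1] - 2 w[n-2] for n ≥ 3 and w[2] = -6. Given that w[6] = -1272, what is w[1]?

3

Let w[1] = v.
w[3] = -24 - 2v
w[4] = -84 - 8v
w[5] = -288 - 28v
w[6] = -984 - 96v
So -984 - 96v = -1272, giving v = 3.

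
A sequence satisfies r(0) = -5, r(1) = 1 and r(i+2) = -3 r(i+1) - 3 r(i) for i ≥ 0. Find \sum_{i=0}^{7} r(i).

32

r(2) = -3·1 - 3·(-5) = 12
r(3) = -3·12 - 3·1 = -39
r(4) = -3·(-39) - 3·12 = 81
r(5) = -3·81 - 3·(-39) = -126
r(6) = -3·(-126) - 3·81 = 135
r(7) = -3·135 - 3·(-126) = -27
Sum = (-5) + 1 + 12 + (-39) + 81 + (-126) + 135 + (-27) = 32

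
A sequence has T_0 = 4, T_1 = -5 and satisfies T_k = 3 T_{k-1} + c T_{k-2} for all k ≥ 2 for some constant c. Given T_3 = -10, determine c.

5

T_2 = -15 + 4c
T_3 = -45 + 7c
So -45 + 7c = -10, giving c = 5.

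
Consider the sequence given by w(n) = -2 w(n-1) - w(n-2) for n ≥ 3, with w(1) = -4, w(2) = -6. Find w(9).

w(3) = -2*(-6) - (-4) = 16
w(4) = -2*16 - (-6) = -26
w(5) = -2*(-26) - 16 = 36
w(6) = -2*36 - (-26) = -46
w(7) = -2*(-46) - 36 = 56
w(8) = -2*56 - (-46) = -66
w(9) = -2*(-66) - 56 = 76

76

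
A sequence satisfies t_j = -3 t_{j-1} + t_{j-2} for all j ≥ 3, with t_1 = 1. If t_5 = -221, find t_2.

7

Let t_2 = v.
t_3 = 1 - 3v
t_4 = -3 + 10v
t_5 = 10 - 33v
So 10 - 33v = -221, giving v = 7.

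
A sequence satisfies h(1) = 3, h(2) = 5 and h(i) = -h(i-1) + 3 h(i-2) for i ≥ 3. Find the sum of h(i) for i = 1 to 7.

27

h(3) = -5 + 3·3 = 4
h(4) = -4 + 3·5 = 11
h(5) = -11 + 3·4 = 1
h(6) = -1 + 3·11 = 32
h(7) = -32 + 3·1 = -29
Sum = 3 + 5 + 4 + 11 + 1 + 32 + (-29) = 27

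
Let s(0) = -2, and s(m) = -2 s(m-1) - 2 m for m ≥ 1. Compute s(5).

s(1) = -2(-2) - 2 = 2
s(2) = -2(2) - 4 = -8
s(3) = -2(-8) - 6 = 10
s(4) = -2(10) - 8 = -28
s(5) = -2(-28) - 10 = 46

46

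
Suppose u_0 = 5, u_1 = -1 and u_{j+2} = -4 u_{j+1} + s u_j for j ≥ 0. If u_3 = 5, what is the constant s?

-1

u_2 = 4 + 5s
u_3 = -16 - 21s
So -16 - 21s = 5, giving s = -1.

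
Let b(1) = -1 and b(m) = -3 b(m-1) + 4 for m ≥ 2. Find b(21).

-6973568801

The fixed point is 4/(1 + 3) = 1, so b(m) - 1 = -3(b(m-1) - 1).
Hence b(m) = -2·(-3)^{m-1} + 1.
b(21) = -2·(-3)^{20} + 1 = -2·3486784401 + 1 = -6973568801.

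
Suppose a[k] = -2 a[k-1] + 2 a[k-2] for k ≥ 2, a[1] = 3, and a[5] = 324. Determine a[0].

Let a[0] = w.
a[2] = -6 + 2w
a[3] = 18 - 4w
a[4] = -48 + 12w
a[5] = 132 - 32w
So 132 - 32w = 324, giving w = -6.

-6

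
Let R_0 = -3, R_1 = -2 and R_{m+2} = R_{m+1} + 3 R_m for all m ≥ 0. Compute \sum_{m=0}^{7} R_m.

R_2 = (-2) + 3*(-3) = -11
R_3 = (-11) + 3*(-2) = -17
R_4 = (-17) + 3*(-11) = -50
R_5 = (-50) + 3*(-17) = -101
R_6 = (-101) + 3*(-50) = -251
R_7 = (-251) + 3*(-101) = -554
Sum = (-3) + (-2) + (-11) + (-17) + (-50) + (-101) + (-251) + (-554) = -989

-989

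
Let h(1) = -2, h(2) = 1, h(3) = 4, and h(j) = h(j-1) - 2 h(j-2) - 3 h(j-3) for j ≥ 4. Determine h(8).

22

h(4) = 4 - 2(1) - 3(-2) = 8
h(5) = 8 - 2(4) - 3(1) = -3
h(6) = (-3) - 2(8) - 3(4) = -31
h(7) = (-31) - 2(-3) - 3(8) = -49
h(8) = (-49) - 2(-31) - 3(-3) = 22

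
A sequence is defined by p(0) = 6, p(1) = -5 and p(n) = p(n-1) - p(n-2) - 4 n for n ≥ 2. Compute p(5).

p(2) = (-5) - 6 - 8 = -19
p(3) = (-19) - (-5) - 12 = -26
p(4) = (-26) - (-19) - 16 = -23
p(5) = (-23) - (-26) - 20 = -17

-17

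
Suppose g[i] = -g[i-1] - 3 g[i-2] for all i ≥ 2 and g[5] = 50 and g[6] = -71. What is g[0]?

-3

Rearranging, g[i-2] = (g[i] + g[i-1]) / -3.
g[4] = (-71 + 50) / -3 = -21/-3 = 7
g[3] = (50 + 7) / -3 = 57/-3 = -19
g[2] = (7 + (-19)) / -3 = -12/-3 = 4
g[1] = (-19 + 4) / -3 = -15/-3 = 5
g[0] = (4 + 5) / -3 = 9/-3 = -3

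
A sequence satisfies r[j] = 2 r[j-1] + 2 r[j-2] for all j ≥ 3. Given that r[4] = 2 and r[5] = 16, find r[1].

8

Rearranging, r[j-2] = (r[j] - 2 r[j-1]) / 2.
r[3] = (16 - 2(2)) / 2 = 12/2 = 6
r[2] = (2 - 2(6)) / 2 = -10/2 = -5
r[1] = (6 - 2(-5)) / 2 = 16/2 = 8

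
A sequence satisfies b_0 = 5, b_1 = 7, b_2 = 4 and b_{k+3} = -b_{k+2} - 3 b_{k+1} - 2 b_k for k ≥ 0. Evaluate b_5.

88

b_3 = -4 - 3(7) - 2(5) = -35
b_4 = -(-35) - 3(4) - 2(7) = 9
b_5 = -9 - 3(-35) - 2(4) = 88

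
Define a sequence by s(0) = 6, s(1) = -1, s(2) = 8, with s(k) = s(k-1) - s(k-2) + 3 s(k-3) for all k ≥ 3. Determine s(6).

s(3) = 8 - (-1) + 3*6 = 27
s(4) = 27 - 8 + 3*(-1) = 16
s(5) = 16 - 27 + 3*8 = 13
s(6) = 13 - 16 + 3*27 = 78

78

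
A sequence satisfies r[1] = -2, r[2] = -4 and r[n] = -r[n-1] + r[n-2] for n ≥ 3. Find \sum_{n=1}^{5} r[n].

r[3] = -(-4) + (-2) = 2
r[4] = -2 + (-4) = -6
r[5] = -(-6) + 2 = 8
Sum = (-2) + (-4) + 2 + (-6) + 8 = -2

-2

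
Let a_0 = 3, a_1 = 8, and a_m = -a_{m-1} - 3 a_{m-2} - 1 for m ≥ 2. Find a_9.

a_2 = -8 - 3(3) - 1 = -18
a_3 = -(-18) - 3(8) - 1 = -7
a_4 = -(-7) - 3(-18) - 1 = 60
a_5 = -60 - 3(-7) - 1 = -40
a_6 = -(-40) - 3(60) - 1 = -141
a_7 = -(-141) - 3(-40) - 1 = 260
a_8 = -260 - 3(-141) - 1 = 162
a_9 = -162 - 3(260) - 1 = -943

-943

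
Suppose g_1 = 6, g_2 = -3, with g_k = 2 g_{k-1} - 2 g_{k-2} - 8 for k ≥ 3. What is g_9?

216

g_3 = 2*(-3) - 2*6 - 8 = -26
g_4 = 2*(-26) - 2*(-3) - 8 = -54
g_5 = 2*(-54) - 2*(-26) - 8 = -64
g_6 = 2*(-64) - 2*(-54) - 8 = -28
g_7 = 2*(-28) - 2*(-64) - 8 = 64
g_8 = 2*64 - 2*(-28) - 8 = 176
g_9 = 2*176 - 2*64 - 8 = 216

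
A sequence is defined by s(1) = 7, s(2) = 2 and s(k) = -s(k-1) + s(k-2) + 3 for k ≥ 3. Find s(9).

s(3) = -2 + 7 + 3 = 8
s(4) = -8 + 2 + 3 = -3
s(5) = -(-3) + 8 + 3 = 14
s(6) = -14 + (-3) + 3 = -14
s(7) = -(-14) + 14 + 3 = 31
s(8) = -31 + (-14) + 3 = -42
s(9) = -(-42) + 31 + 3 = 76

76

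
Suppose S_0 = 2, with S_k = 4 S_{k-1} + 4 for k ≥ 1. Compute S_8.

S_1 = 4*2 + 4 = 12
S_2 = 4*12 + 4 = 52
S_3 = 4*52 + 4 = 212
S_4 = 4*212 + 4 = 852
S_5 = 4*852 + 4 = 3412
S_6 = 4*3412 + 4 = 13652
S_7 = 4*13652 + 4 = 54612
S_8 = 4*54612 + 4 = 218452

218452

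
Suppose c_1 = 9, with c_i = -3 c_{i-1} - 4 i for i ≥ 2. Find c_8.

-23519

c_2 = -3(9) - 8 = -35
c_3 = -3(-35) - 12 = 93
c_4 = -3(93) - 16 = -295
c_5 = -3(-295) - 20 = 865
c_6 = -3(865) - 24 = -2619
c_7 = -3(-2619) - 28 = 7829
c_8 = -3(7829) - 32 = -23519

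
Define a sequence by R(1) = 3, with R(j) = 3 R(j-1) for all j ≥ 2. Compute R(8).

6561

R(2) = 3(3) = 9
R(3) = 3(9) = 27
R(4) = 3(27) = 81
R(5) = 3(81) = 243
R(6) = 3(243) = 729
R(7) = 3(729) = 2187
R(8) = 3(2187) = 6561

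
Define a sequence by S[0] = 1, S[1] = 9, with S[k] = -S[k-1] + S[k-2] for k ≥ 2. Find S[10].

S[2] = -9 + 1 = -8
S[3] = -(-8) + 9 = 17
S[4] = -17 + (-8) = -25
S[5] = -(-25) + 17 = 42
S[6] = -42 + (-25) = -67
S[7] = -(-67) + 42 = 109
S[8] = -109 + (-67) = -176
S[9] = -(-176) + 109 = 285
S[10] = -285 + (-176) = -461

-461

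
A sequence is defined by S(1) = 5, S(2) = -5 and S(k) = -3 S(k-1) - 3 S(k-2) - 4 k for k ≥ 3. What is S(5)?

S(3) = -3·(-5) - 3·5 - 12 = -12
S(4) = -3·(-12) - 3·(-5) - 16 = 35
S(5) = -3·35 - 3·(-12) - 20 = -89

-89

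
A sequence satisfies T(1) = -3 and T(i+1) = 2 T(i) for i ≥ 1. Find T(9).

-768

T(2) = 2(-3) = -6
T(3) = 2(-6) = -12
T(4) = 2(-12) = -24
T(5) = 2(-24) = -48
T(6) = 2(-48) = -96
T(7) = 2(-96) = -192
T(8) = 2(-192) = -384
T(9) = 2(-384) = -768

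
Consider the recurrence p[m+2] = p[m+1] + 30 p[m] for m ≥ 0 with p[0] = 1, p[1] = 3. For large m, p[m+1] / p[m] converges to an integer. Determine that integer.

The characteristic equation is r^2 - r - 30 = 0, which factors as (r - 6)(r + 5) = 0.
So the roots are 6 and -5. Since |6| > |-5| and the coefficient of 6^m is non-zero, the ratio tends to 6.

6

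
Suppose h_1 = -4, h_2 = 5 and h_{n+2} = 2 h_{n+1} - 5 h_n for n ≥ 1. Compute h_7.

-270

h_3 = 2(5) - 5(-4) = 30
h_4 = 2(30) - 5(5) = 35
h_5 = 2(35) - 5(30) = -80
h_6 = 2(-80) - 5(35) = -335
h_7 = 2(-335) - 5(-80) = -270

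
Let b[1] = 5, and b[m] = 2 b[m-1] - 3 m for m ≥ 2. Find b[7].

b[2] = 2*5 - 6 = 4
b[3] = 2*4 - 9 = -1
b[4] = 2*(-1) - 12 = -14
b[5] = 2*(-14) - 15 = -43
b[6] = 2*(-43) - 18 = -104
b[7] = 2*(-104) - 21 = -229

-229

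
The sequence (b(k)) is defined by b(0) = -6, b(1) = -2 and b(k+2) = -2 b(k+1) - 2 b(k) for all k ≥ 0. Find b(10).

256

b(2) = -2(-2) - 2(-6) = 16
b(3) = -2(16) - 2(-2) = -28
b(4) = -2(-28) - 2(16) = 24
b(5) = -2(24) - 2(-28) = 8
b(6) = -2(8) - 2(24) = -64
b(7) = -2(-64) - 2(8) = 112
b(8) = -2(112) - 2(-64) = -96
b(9) = -2(-96) - 2(112) = -32
b(10) = -2(-32) - 2(-96) = 256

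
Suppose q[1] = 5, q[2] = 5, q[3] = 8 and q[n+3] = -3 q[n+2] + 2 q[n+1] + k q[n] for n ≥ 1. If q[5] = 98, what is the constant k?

-4

q[4] = -14 + 5k
q[5] = 58 - 10k
So 58 - 10k = 98, giving k = -4.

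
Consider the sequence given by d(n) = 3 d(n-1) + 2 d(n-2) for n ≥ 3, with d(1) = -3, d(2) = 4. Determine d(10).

51778

d(3) = 3(4) + 2(-3) = 6
d(4) = 3(6) + 2(4) = 26
d(5) = 3(26) + 2(6) = 90
d(6) = 3(90) + 2(26) = 322
d(7) = 3(322) + 2(90) = 1146
d(8) = 3(1146) + 2(322) = 4082
d(9) = 3(4082) + 2(1146) = 14538
d(10) = 3(14538) + 2(4082) = 51778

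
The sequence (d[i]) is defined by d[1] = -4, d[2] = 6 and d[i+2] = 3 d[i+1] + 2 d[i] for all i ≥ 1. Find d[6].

522

d[3] = 3(6) + 2(-4) = 10
d[4] = 3(10) + 2(6) = 42
d[5] = 3(42) + 2(10) = 146
d[6] = 3(146) + 2(42) = 522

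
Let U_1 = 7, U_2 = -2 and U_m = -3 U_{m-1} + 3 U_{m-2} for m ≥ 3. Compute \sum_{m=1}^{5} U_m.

287

U_3 = -3(-2) + 3(7) = 27
U_4 = -3(27) + 3(-2) = -87
U_5 = -3(-87) + 3(27) = 342
Sum = 7 + (-2) + 27 + (-87) + 342 = 287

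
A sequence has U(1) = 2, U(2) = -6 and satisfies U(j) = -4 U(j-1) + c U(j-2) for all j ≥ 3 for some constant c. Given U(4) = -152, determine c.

4

U(3) = 24 + 2c
U(4) = -96 - 14c
So -96 - 14c = -152, giving c = 4.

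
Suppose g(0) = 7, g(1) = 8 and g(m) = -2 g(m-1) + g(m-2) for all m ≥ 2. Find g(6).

g(2) = -2*8 + 7 = -9
g(3) = -2*(-9) + 8 = 26
g(4) = -2*26 + (-9) = -61
g(5) = -2*(-61) + 26 = 148
g(6) = -2*148 + (-61) = -357

-357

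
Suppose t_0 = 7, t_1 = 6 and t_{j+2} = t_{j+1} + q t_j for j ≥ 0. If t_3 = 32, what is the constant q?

2

t_2 = 6 + 7q
t_3 = 6 + 13q
So 6 + 13q = 32, giving q = 2.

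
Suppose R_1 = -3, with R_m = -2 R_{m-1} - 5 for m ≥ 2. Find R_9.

R_2 = -2*(-3) - 5 = 1
R_3 = -2*1 - 5 = -7
R_4 = -2*(-7) - 5 = 9
R_5 = -2*9 - 5 = -23
R_6 = -2*(-23) - 5 = 41
R_7 = -2*41 - 5 = -87
R_8 = -2*(-87) - 5 = 169
R_9 = -2*169 - 5 = -343

-343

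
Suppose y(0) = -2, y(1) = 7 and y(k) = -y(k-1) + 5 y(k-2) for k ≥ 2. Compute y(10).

-66197

y(2) = -7 + 5·(-2) = -17
y(3) = -(-17) + 5·7 = 52
y(4) = -52 + 5·(-17) = -137
y(5) = -(-137) + 5·52 = 397
y(6) = -397 + 5·(-137) = -1082
y(7) = -(-1082) + 5·397 = 3067
y(8) = -3067 + 5·(-1082) = -8477
y(9) = -(-8477) + 5·3067 = 23812
y(10) = -23812 + 5·(-8477) = -66197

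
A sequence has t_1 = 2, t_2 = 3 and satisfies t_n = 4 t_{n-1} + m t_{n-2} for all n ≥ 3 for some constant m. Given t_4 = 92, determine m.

t_3 = 12 + 2m
t_4 = 48 + 11m
So 48 + 11m = 92, giving m = 4.

4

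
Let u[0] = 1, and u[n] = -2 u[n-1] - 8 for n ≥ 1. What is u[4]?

56

u[1] = -2(1) - 8 = -10
u[2] = -2(-10) - 8 = 12
u[3] = -2(12) - 8 = -32
u[4] = -2(-32) - 8 = 56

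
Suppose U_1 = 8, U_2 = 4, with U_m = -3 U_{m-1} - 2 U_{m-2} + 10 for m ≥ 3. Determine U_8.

U_3 = -3*4 - 2*8 + 10 = -18
U_4 = -3*(-18) - 2*4 + 10 = 56
U_5 = -3*56 - 2*(-18) + 10 = -122
U_6 = -3*(-122) - 2*56 + 10 = 264
U_7 = -3*264 - 2*(-122) + 10 = -538
U_8 = -3*(-538) - 2*264 + 10 = 1096

1096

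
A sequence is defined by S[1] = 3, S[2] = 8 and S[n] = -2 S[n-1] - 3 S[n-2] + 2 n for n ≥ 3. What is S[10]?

880

S[3] = -2(8) - 3(3) + 6 = -19
S[4] = -2(-19) - 3(8) + 8 = 22
S[5] = -2(22) - 3(-19) + 10 = 23
S[6] = -2(23) - 3(22) + 12 = -100
S[7] = -2(-100) - 3(23) + 14 = 145
S[8] = -2(145) - 3(-100) + 16 = 26
S[9] = -2(26) - 3(145) + 18 = -469
S[10] = -2(-469) - 3(26) + 20 = 880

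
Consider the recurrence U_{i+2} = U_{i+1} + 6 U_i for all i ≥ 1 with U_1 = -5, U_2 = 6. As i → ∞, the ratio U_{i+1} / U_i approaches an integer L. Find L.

3

The characteristic equation is r^2 - r - 6 = 0, which factors as (r - 3)(r + 2) = 0.
So the roots are 3 and -2. Since |3| > |-2| and the coefficient of 3^i is non-zero, the ratio tends to 3.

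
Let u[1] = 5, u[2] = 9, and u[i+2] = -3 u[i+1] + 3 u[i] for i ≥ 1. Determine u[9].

-46980

u[3] = -3·9 + 3·5 = -12
u[4] = -3·(-12) + 3·9 = 63
u[5] = -3·63 + 3·(-12) = -225
u[6] = -3·(-225) + 3·63 = 864
u[7] = -3·864 + 3·(-225) = -3267
u[8] = -3·(-3267) + 3·864 = 12393
u[9] = -3·12393 + 3·(-3267) = -46980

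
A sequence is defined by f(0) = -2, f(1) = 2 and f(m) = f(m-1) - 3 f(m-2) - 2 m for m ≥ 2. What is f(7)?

f(2) = 2 - 3(-2) - 4 = 4
f(3) = 4 - 3(2) - 6 = -8
f(4) = (-8) - 3(4) - 8 = -28
f(5) = (-28) - 3(-8) - 10 = -14
f(6) = (-14) - 3(-28) - 12 = 58
f(7) = 58 - 3(-14) - 14 = 86

86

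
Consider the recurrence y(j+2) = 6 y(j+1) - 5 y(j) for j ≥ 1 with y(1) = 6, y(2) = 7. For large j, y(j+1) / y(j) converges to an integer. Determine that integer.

The characteristic equation is r^2 - 6r + 5 = 0, which factors as (r - 5)(r - 1) = 0.
So the roots are 5 and 1. Since |5| > |1| and the coefficient of 5^j is non-zero, the ratio tends to 5.

5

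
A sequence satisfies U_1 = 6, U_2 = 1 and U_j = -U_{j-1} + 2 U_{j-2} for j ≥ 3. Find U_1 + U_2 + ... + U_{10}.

-525

U_3 = -1 + 2*6 = 11
U_4 = -11 + 2*1 = -9
U_5 = -(-9) + 2*11 = 31
U_6 = -31 + 2*(-9) = -49
U_7 = -(-49) + 2*31 = 111
U_8 = -111 + 2*(-49) = -209
U_9 = -(-209) + 2*111 = 431
U_{10} = -431 + 2*(-209) = -849
Sum = 6 + 1 + 11 + (-9) + 31 + (-49) + 111 + (-209) + 431 + (-849) = -525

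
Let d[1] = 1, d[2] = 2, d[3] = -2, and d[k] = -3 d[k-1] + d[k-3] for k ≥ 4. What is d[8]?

455

d[4] = -3·(-2) + 1 = 7
d[5] = -3·7 + 2 = -19
d[6] = -3·(-19) + (-2) = 55
d[7] = -3·55 + 7 = -158
d[8] = -3·(-158) + (-19) = 455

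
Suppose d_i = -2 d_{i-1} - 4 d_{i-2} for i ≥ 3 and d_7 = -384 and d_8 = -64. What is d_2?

Rearranging, d_{i-2} = (d_i + 2 d_{i-1}) / -4.
d_6 = (-64 + 2(-384)) / -4 = -832/-4 = 208
d_5 = (-384 + 2(208)) / -4 = 32/-4 = -8
d_4 = (208 + 2(-8)) / -4 = 192/-4 = -48
d_3 = (-8 + 2(-48)) / -4 = -104/-4 = 26
d_2 = (-48 + 2(26)) / -4 = 4/-4 = -1

-1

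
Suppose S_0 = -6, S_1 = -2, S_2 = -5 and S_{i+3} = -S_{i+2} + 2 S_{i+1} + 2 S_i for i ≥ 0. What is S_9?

-137

S_3 = -(-5) + 2(-2) + 2(-6) = -11
S_4 = -(-11) + 2(-5) + 2(-2) = -3
S_5 = -(-3) + 2(-11) + 2(-5) = -29
S_6 = -(-29) + 2(-3) + 2(-11) = 1
S_7 = -1 + 2(-29) + 2(-3) = -65
S_8 = -(-65) + 2(1) + 2(-29) = 9
S_9 = -9 + 2(-65) + 2(1) = -137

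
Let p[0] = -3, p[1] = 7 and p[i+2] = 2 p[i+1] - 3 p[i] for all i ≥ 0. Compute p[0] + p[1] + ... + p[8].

261

p[2] = 2(7) - 3(-3) = 23
p[3] = 2(23) - 3(7) = 25
p[4] = 2(25) - 3(23) = -19
p[5] = 2(-19) - 3(25) = -113
p[6] = 2(-113) - 3(-19) = -169
p[7] = 2(-169) - 3(-113) = 1
p[8] = 2(1) - 3(-169) = 509
Sum = (-3) + 7 + 23 + 25 + (-19) + (-113) + (-169) + 1 + 509 = 261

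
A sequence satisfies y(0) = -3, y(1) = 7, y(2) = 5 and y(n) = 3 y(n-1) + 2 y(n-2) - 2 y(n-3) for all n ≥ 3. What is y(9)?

48763

y(3) = 3*5 + 2*7 - 2*(-3) = 35
y(4) = 3*35 + 2*5 - 2*7 = 101
y(5) = 3*101 + 2*35 - 2*5 = 363
y(6) = 3*363 + 2*101 - 2*35 = 1221
y(7) = 3*1221 + 2*363 - 2*101 = 4187
y(8) = 3*4187 + 2*1221 - 2*363 = 14277
y(9) = 3*14277 + 2*4187 - 2*1221 = 48763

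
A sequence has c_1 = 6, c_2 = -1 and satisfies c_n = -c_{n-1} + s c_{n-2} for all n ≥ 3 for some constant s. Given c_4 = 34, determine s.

-5

c_3 = 1 + 6s
c_4 = -1 - 7s
So -1 - 7s = 34, giving s = -5.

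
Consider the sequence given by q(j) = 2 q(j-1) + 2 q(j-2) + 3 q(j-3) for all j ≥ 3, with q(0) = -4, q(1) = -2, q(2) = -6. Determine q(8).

-6054

q(3) = 2·(-6) + 2·(-2) + 3·(-4) = -28
q(4) = 2·(-28) + 2·(-6) + 3·(-2) = -74
q(5) = 2·(-74) + 2·(-28) + 3·(-6) = -222
q(6) = 2·(-222) + 2·(-74) + 3·(-28) = -676
q(7) = 2·(-676) + 2·(-222) + 3·(-74) = -2018
q(8) = 2·(-2018) + 2·(-676) + 3·(-222) = -6054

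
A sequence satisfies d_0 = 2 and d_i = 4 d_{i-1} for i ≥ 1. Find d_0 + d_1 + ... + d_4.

d_1 = 4(2) = 8
d_2 = 4(8) = 32
d_3 = 4(32) = 128
d_4 = 4(128) = 512
Sum = 2 + 8 + 32 + 128 + 512 = 682

682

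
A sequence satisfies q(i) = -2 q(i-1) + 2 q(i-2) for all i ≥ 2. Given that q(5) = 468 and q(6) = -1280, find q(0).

Rearranging, q(i-2) = (q(i) + 2 q(i-1)) / 2.
q(4) = (-1280 + 2·468) / 2 = -344/2 = -172
q(3) = (468 + 2·(-172)) / 2 = 124/2 = 62
q(2) = (-172 + 2·62) / 2 = -48/2 = -24
q(1) = (62 + 2·(-24)) / 2 = 14/2 = 7
q(0) = (-24 + 2·7) / 2 = -10/2 = -5

-5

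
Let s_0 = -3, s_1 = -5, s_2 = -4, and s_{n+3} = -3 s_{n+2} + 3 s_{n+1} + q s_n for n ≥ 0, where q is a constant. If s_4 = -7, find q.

s_3 = -3 - 3q
s_4 = -3 + 4q
So -3 + 4q = -7, giving q = -1.

-1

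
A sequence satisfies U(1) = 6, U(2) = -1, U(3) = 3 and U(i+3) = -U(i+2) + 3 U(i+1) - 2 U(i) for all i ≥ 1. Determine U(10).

U(4) = -3 + 3(-1) - 2(6) = -18
U(5) = -(-18) + 3(3) - 2(-1) = 29
U(6) = -29 + 3(-18) - 2(3) = -89
U(7) = -(-89) + 3(29) - 2(-18) = 212
U(8) = -212 + 3(-89) - 2(29) = -537
U(9) = -(-537) + 3(212) - 2(-89) = 1351
U(10) = -1351 + 3(-537) - 2(212) = -3386

-3386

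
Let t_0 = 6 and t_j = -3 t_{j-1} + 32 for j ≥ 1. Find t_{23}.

The fixed point is 32/(1 + 3) = 8, so t_j - 8 = -3(t_{j-1} - 8).
Hence t_j = -2·(-3)^j + 8.
t_{23} = -2·(-3)^{23} + 8 = -2·-94143178827 + 8 = 188286357662.

188286357662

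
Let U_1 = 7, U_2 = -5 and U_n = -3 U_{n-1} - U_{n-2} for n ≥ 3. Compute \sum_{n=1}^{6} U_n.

U_3 = -3·(-5) - 7 = 8
U_4 = -3·8 - (-5) = -19
U_5 = -3·(-19) - 8 = 49
U_6 = -3·49 - (-19) = -128
Sum = 7 + (-5) + 8 + (-19) + 49 + (-128) = -88

-88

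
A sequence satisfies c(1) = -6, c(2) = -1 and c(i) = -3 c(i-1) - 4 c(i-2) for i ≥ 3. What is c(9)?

-2277

c(3) = -3·(-1) - 4·(-6) = 27
c(4) = -3·27 - 4·(-1) = -77
c(5) = -3·(-77) - 4·27 = 123
c(6) = -3·123 - 4·(-77) = -61
c(7) = -3·(-61) - 4·123 = -309
c(8) = -3·(-309) - 4·(-61) = 1171
c(9) = -3·1171 - 4·(-309) = -2277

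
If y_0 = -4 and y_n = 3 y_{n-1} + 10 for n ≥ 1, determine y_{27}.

7625597484982

The fixed point is 10/(1 - 3) = -5, so y_n + 5 = 3(y_{n-1} + 5).
Hence y_n = 1·3^n - 5.
y_{27} = 1·3^{27} - 5 = 1·7625597484987 - 5 = 7625597484982.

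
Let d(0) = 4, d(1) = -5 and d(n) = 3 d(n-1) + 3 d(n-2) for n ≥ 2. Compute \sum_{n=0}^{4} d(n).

-109

d(2) = 3(-5) + 3(4) = -3
d(3) = 3(-3) + 3(-5) = -24
d(4) = 3(-24) + 3(-3) = -81
Sum = 4 + (-5) + (-3) + (-24) + (-81) = -109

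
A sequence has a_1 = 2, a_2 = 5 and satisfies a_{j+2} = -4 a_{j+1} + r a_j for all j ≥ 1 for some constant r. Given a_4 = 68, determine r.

a_3 = -20 + 2r
a_4 = 80 - 3r
So 80 - 3r = 68, giving r = 4.

4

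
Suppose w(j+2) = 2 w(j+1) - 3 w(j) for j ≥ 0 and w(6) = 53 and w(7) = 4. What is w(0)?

Rearranging, w(j-2) = (w(j) - 2 w(j-1)) / -3.
w(5) = (4 - 2·53) / -3 = -102/-3 = 34
w(4) = (53 - 2·34) / -3 = -15/-3 = 5
w(3) = (34 - 2·5) / -3 = 24/-3 = -8
w(2) = (5 - 2·(-8)) / -3 = 21/-3 = -7
w(1) = (-8 - 2·(-7)) / -3 = 6/-3 = -2
w(0) = (-7 - 2·(-2)) / -3 = -3/-3 = 1

1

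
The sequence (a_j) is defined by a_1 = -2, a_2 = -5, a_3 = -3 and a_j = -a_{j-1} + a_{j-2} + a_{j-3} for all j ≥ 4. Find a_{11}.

a_4 = -(-3) + (-5) + (-2) = -4
a_5 = -(-4) + (-3) + (-5) = -4
a_6 = -(-4) + (-4) + (-3) = -3
a_7 = -(-3) + (-4) + (-4) = -5
a_8 = -(-5) + (-3) + (-4) = -2
a_9 = -(-2) + (-5) + (-3) = -6
a_{10} = -(-6) + (-2) + (-5) = -1
a_{11} = -(-1) + (-6) + (-2) = -7

-7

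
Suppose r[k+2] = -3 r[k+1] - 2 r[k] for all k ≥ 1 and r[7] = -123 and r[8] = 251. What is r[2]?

-1

Rearranging, r[k-2] = (r[k] + 3 r[k-1]) / -2.
r[6] = (251 + 3·(-123)) / -2 = -118/-2 = 59
r[5] = (-123 + 3·59) / -2 = 54/-2 = -27
r[4] = (59 + 3·(-27)) / -2 = -22/-2 = 11
r[3] = (-27 + 3·11) / -2 = 6/-2 = -3
r[2] = (11 + 3·(-3)) / -2 = 2/-2 = -1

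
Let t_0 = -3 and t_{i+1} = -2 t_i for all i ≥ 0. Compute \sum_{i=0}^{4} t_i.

-33

t_1 = -2(-3) = 6
t_2 = -2(6) = -12
t_3 = -2(-12) = 24
t_4 = -2(24) = -48
Sum = (-3) + 6 + (-12) + 24 + (-48) = -33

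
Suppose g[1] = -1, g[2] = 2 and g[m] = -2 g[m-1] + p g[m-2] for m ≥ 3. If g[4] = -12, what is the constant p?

g[3] = -4 - p
g[4] = 8 + 4p
So 8 + 4p = -12, giving p = -5.

-5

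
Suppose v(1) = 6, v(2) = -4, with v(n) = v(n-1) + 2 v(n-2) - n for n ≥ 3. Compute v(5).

v(3) = (-4) + 2*6 - 3 = 5
v(4) = 5 + 2*(-4) - 4 = -7
v(5) = (-7) + 2*5 - 5 = -2

-2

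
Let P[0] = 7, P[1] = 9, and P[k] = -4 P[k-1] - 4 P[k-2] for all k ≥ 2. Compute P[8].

P[2] = -4·9 - 4·7 = -64
P[3] = -4·(-64) - 4·9 = 220
P[4] = -4·220 - 4·(-64) = -624
P[5] = -4·(-624) - 4·220 = 1616
P[6] = -4·1616 - 4·(-624) = -3968
P[7] = -4·(-3968) - 4·1616 = 9408
P[8] = -4·9408 - 4·(-3968) = -21760

-21760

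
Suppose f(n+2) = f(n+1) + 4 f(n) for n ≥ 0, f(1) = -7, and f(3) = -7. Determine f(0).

Let f(0) = y.
f(2) = -7 + 4y
f(3) = -35 + 4y
So -35 + 4y = -7, giving y = 7.

7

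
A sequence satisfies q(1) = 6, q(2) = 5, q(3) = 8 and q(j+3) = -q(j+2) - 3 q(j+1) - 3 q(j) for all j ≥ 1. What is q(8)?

-317

q(4) = -8 - 3(5) - 3(6) = -41
q(5) = -(-41) - 3(8) - 3(5) = 2
q(6) = -2 - 3(-41) - 3(8) = 97
q(7) = -97 - 3(2) - 3(-41) = 20
q(8) = -20 - 3(97) - 3(2) = -317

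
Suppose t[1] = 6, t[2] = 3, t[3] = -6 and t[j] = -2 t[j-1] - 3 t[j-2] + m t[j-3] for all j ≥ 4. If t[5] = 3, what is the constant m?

1

t[4] = 3 + 6m
t[5] = 12 - 9m
So 12 - 9m = 3, giving m = 1.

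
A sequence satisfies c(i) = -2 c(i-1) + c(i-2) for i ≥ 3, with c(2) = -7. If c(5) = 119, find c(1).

Let c(1) = x.
c(3) = 14 + x
c(4) = -35 - 2x
c(5) = 84 + 5x
So 84 + 5x = 119, giving x = 7.

7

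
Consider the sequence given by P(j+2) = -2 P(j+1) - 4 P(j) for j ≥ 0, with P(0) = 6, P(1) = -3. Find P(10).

P(2) = -2*(-3) - 4*6 = -18
P(3) = -2*(-18) - 4*(-3) = 48
P(4) = -2*48 - 4*(-18) = -24
P(5) = -2*(-24) - 4*48 = -144
P(6) = -2*(-144) - 4*(-24) = 384
P(7) = -2*384 - 4*(-144) = -192
P(8) = -2*(-192) - 4*384 = -1152
P(9) = -2*(-1152) - 4*(-192) = 3072
P(10) = -2*3072 - 4*(-1152) = -1536

-1536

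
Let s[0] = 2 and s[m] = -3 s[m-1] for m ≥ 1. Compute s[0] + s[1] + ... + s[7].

-3280

s[1] = -3·2 = -6
s[2] = -3·(-6) = 18
s[3] = -3·18 = -54
s[4] = -3·(-54) = 162
s[5] = -3·162 = -486
s[6] = -3·(-486) = 1458
s[7] = -3·1458 = -4374
Sum = 2 + (-6) + 18 + (-54) + 162 + (-486) + 1458 + (-4374) = -3280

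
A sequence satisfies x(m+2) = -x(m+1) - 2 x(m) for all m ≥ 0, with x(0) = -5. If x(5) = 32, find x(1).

-2

Let x(1) = y.
x(2) = 10 - y
x(3) = -10 - y
x(4) = -10 + 3y
x(5) = 30 - y
So 30 - y = 32, giving y = -2.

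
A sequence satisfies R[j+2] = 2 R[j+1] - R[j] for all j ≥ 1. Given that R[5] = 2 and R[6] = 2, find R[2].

2

Rearranging, R[j-2] = -(R[j] - 2 R[j-1]).
R[4] = -(2 - 2*2) = 2
R[3] = -(2 - 2*2) = 2
R[2] = -(2 - 2*2) = 2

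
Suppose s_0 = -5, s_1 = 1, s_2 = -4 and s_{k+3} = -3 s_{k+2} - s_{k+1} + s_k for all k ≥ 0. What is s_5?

29

s_3 = -3(-4) - 1 + (-5) = 6
s_4 = -3(6) - (-4) + 1 = -13
s_5 = -3(-13) - 6 + (-4) = 29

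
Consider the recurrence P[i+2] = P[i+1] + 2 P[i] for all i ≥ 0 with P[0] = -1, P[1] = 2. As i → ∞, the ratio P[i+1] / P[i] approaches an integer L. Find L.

2

The characteristic equation is r^2 - r - 2 = 0, which factors as (r - 2)(r + 1) = 0.
So the roots are 2 and -1. Since |2| > |-1| and the coefficient of 2^i is non-zero, the ratio tends to 2.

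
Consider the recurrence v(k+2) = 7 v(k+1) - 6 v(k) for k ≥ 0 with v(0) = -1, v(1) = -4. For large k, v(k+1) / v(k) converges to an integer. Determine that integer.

6

The characteristic equation is r^2 - 7r + 6 = 0, which factors as (r - 6)(r - 1) = 0.
So the roots are 6 and 1. Since |6| > |1| and the coefficient of 6^k is non-zero, the ratio tends to 6.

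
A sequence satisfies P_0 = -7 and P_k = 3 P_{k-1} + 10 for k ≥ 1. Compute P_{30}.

-411782264189303

The fixed point is 10/(1 - 3) = -5, so P_k + 5 = 3(P_{k-1} + 5).
Hence P_k = -2·3^k - 5.
P_{30} = -2·3^{30} - 5 = -2·205891132094649 - 5 = -411782264189303.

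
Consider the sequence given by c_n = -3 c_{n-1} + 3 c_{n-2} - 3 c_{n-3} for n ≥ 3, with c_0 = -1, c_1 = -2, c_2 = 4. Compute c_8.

c_3 = -3·4 + 3·(-2) - 3·(-1) = -15
c_4 = -3·(-15) + 3·4 - 3·(-2) = 63
c_5 = -3·63 + 3·(-15) - 3·4 = -246
c_6 = -3·(-246) + 3·63 - 3·(-15) = 972
c_7 = -3·972 + 3·(-246) - 3·63 = -3843
c_8 = -3·(-3843) + 3·972 - 3·(-246) = 15183

15183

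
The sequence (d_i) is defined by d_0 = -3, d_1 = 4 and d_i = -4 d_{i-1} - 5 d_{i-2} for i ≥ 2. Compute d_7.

d_2 = -4*4 - 5*(-3) = -1
d_3 = -4*(-1) - 5*4 = -16
d_4 = -4*(-16) - 5*(-1) = 69
d_5 = -4*69 - 5*(-16) = -196
d_6 = -4*(-196) - 5*69 = 439
d_7 = -4*439 - 5*(-196) = -776

-776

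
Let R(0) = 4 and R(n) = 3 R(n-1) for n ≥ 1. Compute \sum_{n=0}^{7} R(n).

R(1) = 3·4 = 12
R(2) = 3·12 = 36
R(3) = 3·36 = 108
R(4) = 3·108 = 324
R(5) = 3·324 = 972
R(6) = 3·972 = 2916
R(7) = 3·2916 = 8748
Sum = 4 + 12 + 36 + 108 + 324 + 972 + 2916 + 8748 = 13120

13120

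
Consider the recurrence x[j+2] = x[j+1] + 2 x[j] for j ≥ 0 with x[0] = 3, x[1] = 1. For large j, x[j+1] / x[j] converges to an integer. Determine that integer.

The characteristic equation is r^2 - r - 2 = 0, which factors as (r - 2)(r + 1) = 0.
So the roots are 2 and -1. Since |2| > |-1| and the coefficient of 2^j is non-zero, the ratio tends to 2.

2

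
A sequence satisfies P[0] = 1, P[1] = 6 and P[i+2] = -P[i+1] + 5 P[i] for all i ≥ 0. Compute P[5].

P[2] = -6 + 5*1 = -1
P[3] = -(-1) + 5*6 = 31
P[4] = -31 + 5*(-1) = -36
P[5] = -(-36) + 5*31 = 191

191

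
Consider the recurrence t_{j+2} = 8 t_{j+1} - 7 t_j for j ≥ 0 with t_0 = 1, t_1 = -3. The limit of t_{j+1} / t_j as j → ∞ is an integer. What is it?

7

The characteristic equation is r^2 - 8r + 7 = 0, which factors as (r - 7)(r - 1) = 0.
So the roots are 7 and 1. Since |7| > |1| and the coefficient of 7^j is non-zero, the ratio tends to 7.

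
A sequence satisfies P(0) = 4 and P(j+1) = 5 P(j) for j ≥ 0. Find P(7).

312500

P(1) = 5*4 = 20
P(2) = 5*20 = 100
P(3) = 5*100 = 500
P(4) = 5*500 = 2500
P(5) = 5*2500 = 12500
P(6) = 5*12500 = 62500
P(7) = 5*62500 = 312500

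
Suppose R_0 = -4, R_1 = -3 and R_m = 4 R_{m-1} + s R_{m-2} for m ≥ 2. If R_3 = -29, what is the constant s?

-1

R_2 = -12 - 4s
R_3 = -48 - 19s
So -48 - 19s = -29, giving s = -1.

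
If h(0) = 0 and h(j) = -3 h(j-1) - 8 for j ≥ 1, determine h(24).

564859072960

The fixed point is -8/(1 + 3) = -2, so h(j) + 2 = -3(h(j-1) + 2).
Hence h(j) = 2·(-3)^j - 2.
h(24) = 2·(-3)^{24} - 2 = 2·282429536481 - 2 = 564859072960.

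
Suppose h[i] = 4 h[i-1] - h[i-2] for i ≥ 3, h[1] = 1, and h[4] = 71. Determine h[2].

5

Let h[2] = w.
h[3] = -1 + 4w
h[4] = -4 + 15w
So -4 + 15w = 71, giving w = 5.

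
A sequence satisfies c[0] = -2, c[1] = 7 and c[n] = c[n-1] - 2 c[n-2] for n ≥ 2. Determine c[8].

7

c[2] = 7 - 2*(-2) = 11
c[3] = 11 - 2*7 = -3
c[4] = (-3) - 2*11 = -25
c[5] = (-25) - 2*(-3) = -19
c[6] = (-19) - 2*(-25) = 31
c[7] = 31 - 2*(-19) = 69
c[8] = 69 - 2*31 = 7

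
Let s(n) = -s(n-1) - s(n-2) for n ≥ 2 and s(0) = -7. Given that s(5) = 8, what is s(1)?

Let s(1) = z.
s(2) = 7 - z
s(3) = -7
s(4) = z
s(5) = 7 - z
So 7 - z = 8, giving z = -1.

-1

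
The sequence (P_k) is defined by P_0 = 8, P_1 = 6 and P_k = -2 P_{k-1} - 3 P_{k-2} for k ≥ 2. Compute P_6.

P_2 = -2(6) - 3(8) = -36
P_3 = -2(-36) - 3(6) = 54
P_4 = -2(54) - 3(-36) = 0
P_5 = -2(0) - 3(54) = -162
P_6 = -2(-162) - 3(0) = 324

324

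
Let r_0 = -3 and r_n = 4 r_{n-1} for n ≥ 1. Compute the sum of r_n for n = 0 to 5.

r_1 = 4*(-3) = -12
r_2 = 4*(-12) = -48
r_3 = 4*(-48) = -192
r_4 = 4*(-192) = -768
r_5 = 4*(-768) = -3072
Sum = (-3) + (-12) + (-48) + (-192) + (-768) + (-3072) = -4095

-4095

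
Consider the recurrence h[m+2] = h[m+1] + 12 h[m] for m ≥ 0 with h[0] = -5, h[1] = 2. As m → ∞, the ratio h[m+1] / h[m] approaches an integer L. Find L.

4

The characteristic equation is r^2 - r - 12 = 0, which factors as (r - 4)(r + 3) = 0.
So the roots are 4 and -3. Since |4| > |-3| and the coefficient of 4^m is non-zero, the ratio tends to 4.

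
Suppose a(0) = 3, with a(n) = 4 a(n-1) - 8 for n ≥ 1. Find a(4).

88

a(1) = 4*3 - 8 = 4
a(2) = 4*4 - 8 = 8
a(3) = 4*8 - 8 = 24
a(4) = 4*24 - 8 = 88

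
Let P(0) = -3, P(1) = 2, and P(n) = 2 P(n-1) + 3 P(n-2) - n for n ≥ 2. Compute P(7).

P(2) = 2(2) + 3(-3) - 2 = -7
P(3) = 2(-7) + 3(2) - 3 = -11
P(4) = 2(-11) + 3(-7) - 4 = -47
P(5) = 2(-47) + 3(-11) - 5 = -132
P(6) = 2(-132) + 3(-47) - 6 = -411
P(7) = 2(-411) + 3(-132) - 7 = -1225

-1225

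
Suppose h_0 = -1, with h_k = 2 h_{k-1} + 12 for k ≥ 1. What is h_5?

h_1 = 2·(-1) + 12 = 10
h_2 = 2·10 + 12 = 32
h_3 = 2·32 + 12 = 76
h_4 = 2·76 + 12 = 164
h_5 = 2·164 + 12 = 340

340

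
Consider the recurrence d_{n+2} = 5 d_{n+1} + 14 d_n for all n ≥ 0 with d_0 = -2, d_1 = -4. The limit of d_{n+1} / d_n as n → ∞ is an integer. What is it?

7

The characteristic equation is r^2 - 5r - 14 = 0, which factors as (r - 7)(r + 2) = 0.
So the roots are 7 and -2. Since |7| > |-2| and the coefficient of 7^n is non-zero, the ratio tends to 7.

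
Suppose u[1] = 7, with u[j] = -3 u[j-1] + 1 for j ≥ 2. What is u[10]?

-132860

u[2] = -3(7) + 1 = -20
u[3] = -3(-20) + 1 = 61
u[4] = -3(61) + 1 = -182
u[5] = -3(-182) + 1 = 547
u[6] = -3(547) + 1 = -1640
u[7] = -3(-1640) + 1 = 4921
u[8] = -3(4921) + 1 = -14762
u[9] = -3(-14762) + 1 = 44287
u[10] = -3(44287) + 1 = -132860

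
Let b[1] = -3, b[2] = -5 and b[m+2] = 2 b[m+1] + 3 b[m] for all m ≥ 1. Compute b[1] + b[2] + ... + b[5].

-243

b[3] = 2·(-5) + 3·(-3) = -19
b[4] = 2·(-19) + 3·(-5) = -53
b[5] = 2·(-53) + 3·(-19) = -163
Sum = (-3) + (-5) + (-19) + (-53) + (-163) = -243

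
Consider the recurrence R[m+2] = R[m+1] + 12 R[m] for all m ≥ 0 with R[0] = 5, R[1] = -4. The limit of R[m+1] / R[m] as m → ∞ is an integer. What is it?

The characteristic equation is r^2 - r - 12 = 0, which factors as (r - 4)(r + 3) = 0.
So the roots are 4 and -3. Since |4| > |-3| and the coefficient of 4^m is non-zero, the ratio tends to 4.

4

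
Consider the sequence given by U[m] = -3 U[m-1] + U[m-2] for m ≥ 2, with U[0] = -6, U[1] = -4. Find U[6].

U[2] = -3(-4) + (-6) = 6
U[3] = -3(6) + (-4) = -22
U[4] = -3(-22) + 6 = 72
U[5] = -3(72) + (-22) = -238
U[6] = -3(-238) + 72 = 786

786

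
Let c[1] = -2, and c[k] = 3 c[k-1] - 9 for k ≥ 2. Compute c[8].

c[2] = 3(-2) - 9 = -15
c[3] = 3(-15) - 9 = -54
c[4] = 3(-54) - 9 = -171
c[5] = 3(-171) - 9 = -522
c[6] = 3(-522) - 9 = -1575
c[7] = 3(-1575) - 9 = -4734
c[8] = 3(-4734) - 9 = -14211

-14211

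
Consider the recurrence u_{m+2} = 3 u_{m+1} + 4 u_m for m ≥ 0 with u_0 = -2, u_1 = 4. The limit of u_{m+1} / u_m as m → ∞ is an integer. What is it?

The characteristic equation is r^2 - 3r - 4 = 0, which factors as (r - 4)(r + 1) = 0.
So the roots are 4 and -1. Since |4| > |-1| and the coefficient of 4^m is non-zero, the ratio tends to 4.

4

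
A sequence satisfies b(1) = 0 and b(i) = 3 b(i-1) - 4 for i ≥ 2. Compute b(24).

-188286357652

The fixed point is -4/(1 - 3) = 2, so b(i) - 2 = 3(b(i-1) - 2).
Hence b(i) = -2·3^{i-1} + 2.
b(24) = -2·3^{23} + 2 = -2·94143178827 + 2 = -188286357652.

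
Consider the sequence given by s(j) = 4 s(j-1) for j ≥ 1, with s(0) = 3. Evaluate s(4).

768

s(1) = 4(3) = 12
s(2) = 4(12) = 48
s(3) = 4(48) = 192
s(4) = 4(192) = 768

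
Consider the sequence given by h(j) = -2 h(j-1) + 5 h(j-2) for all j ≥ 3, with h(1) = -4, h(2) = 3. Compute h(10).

124123

h(3) = -2*3 + 5*(-4) = -26
h(4) = -2*(-26) + 5*3 = 67
h(5) = -2*67 + 5*(-26) = -264
h(6) = -2*(-264) + 5*67 = 863
h(7) = -2*863 + 5*(-264) = -3046
h(8) = -2*(-3046) + 5*863 = 10407
h(9) = -2*10407 + 5*(-3046) = -36044
h(10) = -2*(-36044) + 5*10407 = 124123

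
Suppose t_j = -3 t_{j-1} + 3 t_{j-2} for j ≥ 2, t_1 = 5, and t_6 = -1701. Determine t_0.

3

Let t_0 = z.
t_2 = -15 + 3z
t_3 = 60 - 9z
t_4 = -225 + 36z
t_5 = 855 - 135z
t_6 = -3240 + 513z
So -3240 + 513z = -1701, giving z = 3.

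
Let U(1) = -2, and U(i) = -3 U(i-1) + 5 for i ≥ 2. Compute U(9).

U(2) = -3(-2) + 5 = 11
U(3) = -3(11) + 5 = -28
U(4) = -3(-28) + 5 = 89
U(5) = -3(89) + 5 = -262
U(6) = -3(-262) + 5 = 791
U(7) = -3(791) + 5 = -2368
U(8) = -3(-2368) + 5 = 7109
U(9) = -3(7109) + 5 = -21322

-21322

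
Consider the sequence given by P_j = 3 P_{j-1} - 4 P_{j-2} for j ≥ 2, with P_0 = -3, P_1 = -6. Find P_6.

138

P_2 = 3·(-6) - 4·(-3) = -6
P_3 = 3·(-6) - 4·(-6) = 6
P_4 = 3·6 - 4·(-6) = 42
P_5 = 3·42 - 4·6 = 102
P_6 = 3·102 - 4·42 = 138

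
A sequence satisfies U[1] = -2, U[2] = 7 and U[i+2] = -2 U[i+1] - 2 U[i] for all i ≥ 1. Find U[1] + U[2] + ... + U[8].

U[3] = -2·7 - 2·(-2) = -10
U[4] = -2·(-10) - 2·7 = 6
U[5] = -2·6 - 2·(-10) = 8
U[6] = -2·8 - 2·6 = -28
U[7] = -2·(-28) - 2·8 = 40
U[8] = -2·40 - 2·(-28) = -24
Sum = (-2) + 7 + (-10) + 6 + 8 + (-28) + 40 + (-24) = -3

-3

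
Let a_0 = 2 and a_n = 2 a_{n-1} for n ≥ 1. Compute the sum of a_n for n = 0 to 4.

62

a_1 = 2·2 = 4
a_2 = 2·4 = 8
a_3 = 2·8 = 16
a_4 = 2·16 = 32
Sum = 2 + 4 + 8 + 16 + 32 = 62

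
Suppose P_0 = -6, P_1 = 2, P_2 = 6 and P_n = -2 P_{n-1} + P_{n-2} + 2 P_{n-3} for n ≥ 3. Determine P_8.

P_3 = -2·6 + 2 + 2·(-6) = -22
P_4 = -2·(-22) + 6 + 2·2 = 54
P_5 = -2·54 + (-22) + 2·6 = -118
P_6 = -2·(-118) + 54 + 2·(-22) = 246
P_7 = -2·246 + (-118) + 2·54 = -502
P_8 = -2·(-502) + 246 + 2·(-118) = 1014

1014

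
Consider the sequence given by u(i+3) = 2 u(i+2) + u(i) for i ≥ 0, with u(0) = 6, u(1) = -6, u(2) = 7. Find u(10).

u(3) = 2*7 + 6 = 20
u(4) = 2*20 + (-6) = 34
u(5) = 2*34 + 7 = 75
u(6) = 2*75 + 20 = 170
u(7) = 2*170 + 34 = 374
u(8) = 2*374 + 75 = 823
u(9) = 2*823 + 170 = 1816
u(10) = 2*1816 + 374 = 4006

4006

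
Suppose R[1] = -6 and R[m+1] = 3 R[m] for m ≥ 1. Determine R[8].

-13122

R[2] = 3(-6) = -18
R[3] = 3(-18) = -54
R[4] = 3(-54) = -162
R[5] = 3(-162) = -486
R[6] = 3(-486) = -1458
R[7] = 3(-1458) = -4374
R[8] = 3(-4374) = -13122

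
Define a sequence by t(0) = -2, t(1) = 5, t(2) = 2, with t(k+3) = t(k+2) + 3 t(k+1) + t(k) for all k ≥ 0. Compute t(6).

166

t(3) = 2 + 3·5 + (-2) = 15
t(4) = 15 + 3·2 + 5 = 26
t(5) = 26 + 3·15 + 2 = 73
t(6) = 73 + 3·26 + 15 = 166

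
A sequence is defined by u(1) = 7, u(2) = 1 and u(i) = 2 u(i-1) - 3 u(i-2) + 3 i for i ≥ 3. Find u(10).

u(3) = 2(1) - 3(7) + 9 = -10
u(4) = 2(-10) - 3(1) + 12 = -11
u(5) = 2(-11) - 3(-10) + 15 = 23
u(6) = 2(23) - 3(-11) + 18 = 97
u(7) = 2(97) - 3(23) + 21 = 146
u(8) = 2(146) - 3(97) + 24 = 25
u(9) = 2(25) - 3(146) + 27 = -361
u(10) = 2(-361) - 3(25) + 30 = -767

-767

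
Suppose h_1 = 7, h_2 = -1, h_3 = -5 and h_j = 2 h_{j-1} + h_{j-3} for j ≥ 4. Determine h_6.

h_4 = 2·(-5) + 7 = -3
h_5 = 2·(-3) + (-1) = -7
h_6 = 2·(-7) + (-5) = -19

-19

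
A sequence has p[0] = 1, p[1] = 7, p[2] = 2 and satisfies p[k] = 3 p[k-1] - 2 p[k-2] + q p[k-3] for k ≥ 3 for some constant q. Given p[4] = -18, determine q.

p[3] = -8 + q
p[4] = -28 + 10q
So -28 + 10q = -18, giving q = 1.

1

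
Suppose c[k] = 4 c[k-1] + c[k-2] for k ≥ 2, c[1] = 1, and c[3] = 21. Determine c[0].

1

Let c[0] = v.
c[2] = 4 + v
c[3] = 17 + 4v
So 17 + 4v = 21, giving v = 1.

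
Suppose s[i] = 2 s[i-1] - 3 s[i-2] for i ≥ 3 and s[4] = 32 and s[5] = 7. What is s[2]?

Rearranging, s[i-2] = (s[i] - 2 s[i-1]) / -3.
s[3] = (7 - 2·32) / -3 = -57/-3 = 19
s[2] = (32 - 2·19) / -3 = -6/-3 = 2

2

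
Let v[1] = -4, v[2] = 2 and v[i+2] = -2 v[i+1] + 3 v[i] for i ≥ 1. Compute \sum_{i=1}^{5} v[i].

-104

v[3] = -2*2 + 3*(-4) = -16
v[4] = -2*(-16) + 3*2 = 38
v[5] = -2*38 + 3*(-16) = -124
Sum = (-4) + 2 + (-16) + 38 + (-124) = -104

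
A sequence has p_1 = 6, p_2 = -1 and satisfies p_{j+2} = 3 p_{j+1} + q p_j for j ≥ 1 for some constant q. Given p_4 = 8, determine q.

1

p_3 = -3 + 6q
p_4 = -9 + 17q
So -9 + 17q = 8, giving q = 1.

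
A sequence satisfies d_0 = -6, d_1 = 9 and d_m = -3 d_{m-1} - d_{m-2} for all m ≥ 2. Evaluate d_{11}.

118809

d_2 = -3*9 - (-6) = -21
d_3 = -3*(-21) - 9 = 54
d_4 = -3*54 - (-21) = -141
d_5 = -3*(-141) - 54 = 369
d_6 = -3*369 - (-141) = -966
d_7 = -3*(-966) - 369 = 2529
d_8 = -3*2529 - (-966) = -6621
d_9 = -3*(-6621) - 2529 = 17334
d_{10} = -3*17334 - (-6621) = -45381
d_{11} = -3*(-45381) - 17334 = 118809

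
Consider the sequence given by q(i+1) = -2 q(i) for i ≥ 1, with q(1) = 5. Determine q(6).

-160

q(2) = -2·5 = -10
q(3) = -2·(-10) = 20
q(4) = -2·20 = -40
q(5) = -2·(-40) = 80
q(6) = -2·80 = -160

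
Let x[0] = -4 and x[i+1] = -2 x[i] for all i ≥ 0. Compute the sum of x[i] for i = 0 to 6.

-172

x[1] = -2*(-4) = 8
x[2] = -2*8 = -16
x[3] = -2*(-16) = 32
x[4] = -2*32 = -64
x[5] = -2*(-64) = 128
x[6] = -2*128 = -256
Sum = (-4) + 8 + (-16) + 32 + (-64) + 128 + (-256) = -172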